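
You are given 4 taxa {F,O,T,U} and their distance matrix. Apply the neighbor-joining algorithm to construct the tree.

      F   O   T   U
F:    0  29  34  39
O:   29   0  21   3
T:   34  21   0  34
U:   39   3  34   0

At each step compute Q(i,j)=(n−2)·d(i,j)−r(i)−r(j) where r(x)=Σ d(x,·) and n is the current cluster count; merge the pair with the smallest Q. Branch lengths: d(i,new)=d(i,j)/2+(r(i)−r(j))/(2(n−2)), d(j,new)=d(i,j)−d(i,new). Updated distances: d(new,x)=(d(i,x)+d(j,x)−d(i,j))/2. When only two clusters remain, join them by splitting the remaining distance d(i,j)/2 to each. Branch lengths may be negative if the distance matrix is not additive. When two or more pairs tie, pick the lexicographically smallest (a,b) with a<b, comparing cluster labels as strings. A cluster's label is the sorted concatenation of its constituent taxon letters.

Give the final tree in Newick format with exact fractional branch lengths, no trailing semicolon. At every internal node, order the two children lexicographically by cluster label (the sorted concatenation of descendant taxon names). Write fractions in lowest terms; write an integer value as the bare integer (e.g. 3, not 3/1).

(((F:81/4,T:55/4):49/4,O:-17/4):29/8,U:29/8)

iteration 1: select F,T (d=34, Q=-123); attach at lengths (81/4, 55/4); label the merged cluster FT
  updated: d(FT,O)=8, d(FT,U)=39/2
iteration 2: select FT,O (d=8, Q=-61/2); attach at lengths (49/4, -17/4); label the merged cluster FOT
  updated: d(FOT,U)=29/4
iteration 3: select FOT,U (d=29/4); attach at lengths (29/8, 29/8); label the merged cluster FOTU
final tree: (((F:81/4,T:55/4):49/4,O:-17/4):29/8,U:29/8)
total length: 197/4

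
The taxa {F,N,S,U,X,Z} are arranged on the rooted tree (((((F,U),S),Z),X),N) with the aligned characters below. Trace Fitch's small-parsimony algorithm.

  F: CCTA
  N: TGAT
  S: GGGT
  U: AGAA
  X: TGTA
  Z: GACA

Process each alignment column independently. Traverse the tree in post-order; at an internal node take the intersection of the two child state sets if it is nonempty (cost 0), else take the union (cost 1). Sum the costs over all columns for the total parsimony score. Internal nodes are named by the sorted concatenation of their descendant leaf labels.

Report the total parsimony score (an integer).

site 0, node FU: F={C} ∪ U={A} → {A,C} (+1)
site 0, node FSU: FU={A,C} ∪ S={G} → {A,C,G} (+1)
site 0, node FSUZ: FSU={A,C,G} ∩ Z={G} → {G} (+0)
site 0, node FSUXZ: FSUZ={G} ∪ X={T} → {G,T} (+1)
site 0, node FNSUXZ: FSUXZ={G,T} ∩ N={T} → {T} (+0)
site 1, node FU: F={C} ∪ U={G} → {C,G} (+1)
site 1, node FSU: FU={C,G} ∩ S={G} → {G} (+0)
site 1, node FSUZ: FSU={G} ∪ Z={A} → {A,G} (+1)
site 1, node FSUXZ: FSUZ={A,G} ∩ X={G} → {G} (+0)
site 1, node FNSUXZ: FSUXZ={G} ∩ N={G} → {G} (+0)
site 2, node FU: F={T} ∪ U={A} → {A,T} (+1)
site 2, node FSU: FU={A,T} ∪ S={G} → {A,G,T} (+1)
site 2, node FSUZ: FSU={A,G,T} ∪ Z={C} → {A,C,G,T} (+1)
site 2, node FSUXZ: FSUZ={A,C,G,T} ∩ X={T} → {T} (+0)
site 2, node FNSUXZ: FSUXZ={T} ∪ N={A} → {A,T} (+1)
site 3, node FU: F={A} ∩ U={A} → {A} (+0)
site 3, node FSU: FU={A} ∪ S={T} → {A,T} (+1)
site 3, node FSUZ: FSU={A,T} ∩ Z={A} → {A} (+0)
site 3, node FSUXZ: FSUZ={A} ∩ X={A} → {A} (+0)
site 3, node FNSUXZ: FSUXZ={A} ∪ N={T} → {A,T} (+1)
per-site changes: [3, 2, 4, 2]; total = 11

11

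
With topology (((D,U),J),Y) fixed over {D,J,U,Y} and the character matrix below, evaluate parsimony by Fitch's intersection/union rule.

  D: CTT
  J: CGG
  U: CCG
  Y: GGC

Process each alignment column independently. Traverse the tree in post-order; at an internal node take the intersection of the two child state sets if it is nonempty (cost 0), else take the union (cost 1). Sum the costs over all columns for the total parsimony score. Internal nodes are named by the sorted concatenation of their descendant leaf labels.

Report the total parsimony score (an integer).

site 0, node DU: D={C} ∩ U={C} → {C} (+0)
site 0, node DJU: DU={C} ∩ J={C} → {C} (+0)
site 0, node DJUY: DJU={C} ∪ Y={G} → {C,G} (+1)
site 1, node DU: D={T} ∪ U={C} → {C,T} (+1)
site 1, node DJU: DU={C,T} ∪ J={G} → {C,G,T} (+1)
site 1, node DJUY: DJU={C,G,T} ∩ Y={G} → {G} (+0)
site 2, node DU: D={T} ∪ U={G} → {G,T} (+1)
site 2, node DJU: DU={G,T} ∩ J={G} → {G} (+0)
site 2, node DJUY: DJU={G} ∪ Y={C} → {C,G} (+1)
per-site changes: [1, 2, 2]; total = 5

5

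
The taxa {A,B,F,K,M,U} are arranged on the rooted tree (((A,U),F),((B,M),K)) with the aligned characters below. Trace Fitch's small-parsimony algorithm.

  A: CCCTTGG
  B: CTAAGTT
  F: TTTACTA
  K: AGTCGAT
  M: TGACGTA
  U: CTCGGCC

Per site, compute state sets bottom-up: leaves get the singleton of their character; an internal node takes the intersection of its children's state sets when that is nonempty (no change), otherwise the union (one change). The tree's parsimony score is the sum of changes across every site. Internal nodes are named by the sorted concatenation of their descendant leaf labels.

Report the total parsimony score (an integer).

21

site 0, node AU: A={C} ∩ U={C} → {C} (+0)
site 0, node AFU: AU={C} ∪ F={T} → {C,T} (+1)
site 0, node BM: B={C} ∪ M={T} → {C,T} (+1)
site 0, node BKM: BM={C,T} ∪ K={A} → {A,C,T} (+1)
site 0, node ABFKMU: AFU={C,T} ∩ BKM={A,C,T} → {C,T} (+0)
site 1, node AU: A={C} ∪ U={T} → {C,T} (+1)
site 1, node AFU: AU={C,T} ∩ F={T} → {T} (+0)
site 1, node BM: B={T} ∪ M={G} → {G,T} (+1)
site 1, node BKM: BM={G,T} ∩ K={G} → {G} (+0)
site 1, node ABFKMU: AFU={T} ∪ BKM={G} → {G,T} (+1)
site 2, node AU: A={C} ∩ U={C} → {C} (+0)
site 2, node AFU: AU={C} ∪ F={T} → {C,T} (+1)
site 2, node BM: B={A} ∩ M={A} → {A} (+0)
site 2, node BKM: BM={A} ∪ K={T} → {A,T} (+1)
site 2, node ABFKMU: AFU={C,T} ∩ BKM={A,T} → {T} (+0)
site 3, node AU: A={T} ∪ U={G} → {G,T} (+1)
site 3, node AFU: AU={G,T} ∪ F={A} → {A,G,T} (+1)
site 3, node BM: B={A} ∪ M={C} → {A,C} (+1)
site 3, node BKM: BM={A,C} ∩ K={C} → {C} (+0)
site 3, node ABFKMU: AFU={A,G,T} ∪ BKM={C} → {A,C,G,T} (+1)
site 4, node AU: A={T} ∪ U={G} → {G,T} (+1)
site 4, node AFU: AU={G,T} ∪ F={C} → {C,G,T} (+1)
site 4, node BM: B={G} ∩ M={G} → {G} (+0)
site 4, node BKM: BM={G} ∩ K={G} → {G} (+0)
site 4, node ABFKMU: AFU={C,G,T} ∩ BKM={G} → {G} (+0)
site 5, node AU: A={G} ∪ U={C} → {C,G} (+1)
site 5, node AFU: AU={C,G} ∪ F={T} → {C,G,T} (+1)
site 5, node BM: B={T} ∩ M={T} → {T} (+0)
site 5, node BKM: BM={T} ∪ K={A} → {A,T} (+1)
site 5, node ABFKMU: AFU={C,G,T} ∩ BKM={A,T} → {T} (+0)
site 6, node AU: A={G} ∪ U={C} → {C,G} (+1)
site 6, node AFU: AU={C,G} ∪ F={A} → {A,C,G} (+1)
site 6, node BM: B={T} ∪ M={A} → {A,T} (+1)
site 6, node BKM: BM={A,T} ∩ K={T} → {T} (+0)
site 6, node ABFKMU: AFU={A,C,G} ∪ BKM={T} → {A,C,G,T} (+1)
per-site changes: [3, 3, 2, 4, 2, 3, 4]; total = 21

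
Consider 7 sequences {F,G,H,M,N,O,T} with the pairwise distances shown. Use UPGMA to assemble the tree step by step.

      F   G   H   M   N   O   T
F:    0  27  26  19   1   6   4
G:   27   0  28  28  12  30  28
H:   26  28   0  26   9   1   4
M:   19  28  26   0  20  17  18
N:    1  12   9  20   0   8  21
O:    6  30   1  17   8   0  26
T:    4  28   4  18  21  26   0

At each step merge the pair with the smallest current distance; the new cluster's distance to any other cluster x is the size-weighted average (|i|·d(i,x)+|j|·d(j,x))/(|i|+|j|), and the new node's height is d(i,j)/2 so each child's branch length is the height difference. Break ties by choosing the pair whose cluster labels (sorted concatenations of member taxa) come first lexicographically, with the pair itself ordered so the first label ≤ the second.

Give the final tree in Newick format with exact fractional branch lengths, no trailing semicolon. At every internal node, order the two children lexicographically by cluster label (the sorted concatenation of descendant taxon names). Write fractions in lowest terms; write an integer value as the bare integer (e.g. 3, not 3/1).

(((((F:1/2,N:1/2):45/8,(H:1/2,O:1/2):45/8):3/4,T:55/8):25/8,M:10):11/4,G:51/4)

1. join F+N (d=1) ⇒ FN; edges |F|=1/2, |N|=1/2
  updated: d(FN,G)=39/2, d(FN,H)=35/2, d(FN,M)=39/2, d(FN,O)=7, d(FN,T)=25/2
2. join H+O (d=1) ⇒ HO; edges |H|=1/2, |O|=1/2
  updated: d(FN,HO)=49/4, d(G,HO)=29, d(HO,M)=43/2, d(HO,T)=15
3. join FN+HO (d=49/4) ⇒ FHNO; edges |FN|=45/8, |HO|=45/8
  updated: d(FHNO,G)=97/4, d(FHNO,M)=41/2, d(FHNO,T)=55/4
4. join FHNO+T (d=55/4) ⇒ FHNOT; edges |FHNO|=3/4, |T|=55/8
  updated: d(FHNOT,G)=25, d(FHNOT,M)=20
5. join FHNOT+M (d=20) ⇒ FHMNOT; edges |FHNOT|=25/8, |M|=10
  updated: d(FHMNOT,G)=51/2
6. join FHMNOT+G (d=51/2) ⇒ FGHMNOT; edges |FHMNOT|=11/4, |G|=51/4
final tree: (((((F:1/2,N:1/2):45/8,(H:1/2,O:1/2):45/8):3/4,T:55/8):25/8,M:10):11/4,G:51/4)
total length: 99/2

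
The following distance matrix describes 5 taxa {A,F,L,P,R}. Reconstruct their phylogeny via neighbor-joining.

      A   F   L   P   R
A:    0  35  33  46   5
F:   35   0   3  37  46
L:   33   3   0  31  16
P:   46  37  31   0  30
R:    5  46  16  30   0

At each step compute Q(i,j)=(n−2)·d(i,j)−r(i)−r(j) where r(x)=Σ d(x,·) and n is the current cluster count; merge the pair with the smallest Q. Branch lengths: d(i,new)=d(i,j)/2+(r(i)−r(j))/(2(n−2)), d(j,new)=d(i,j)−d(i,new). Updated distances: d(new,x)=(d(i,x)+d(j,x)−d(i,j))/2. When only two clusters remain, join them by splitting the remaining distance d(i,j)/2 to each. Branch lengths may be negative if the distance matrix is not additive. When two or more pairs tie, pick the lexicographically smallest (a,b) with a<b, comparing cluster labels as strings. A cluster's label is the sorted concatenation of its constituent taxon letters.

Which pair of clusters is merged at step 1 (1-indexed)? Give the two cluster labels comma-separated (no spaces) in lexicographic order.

1. join A+R (d=5, Q=-201) ⇒ AR; edges |A|=37/6, |R|=-7/6
  updated: d(AR,F)=38, d(AR,L)=22, d(AR,P)=71/2
2. join AR+P (d=71/2, Q=-128) ⇒ APR; edges |AR|=63/4, |P|=79/4
  updated: d(APR,F)=79/4, d(APR,L)=35/4
3. join APR+F (d=79/4, Q=-63/2) ⇒ AFPR; edges |APR|=51/4, |F|=7
  updated: d(AFPR,L)=-4
4. join AFPR+L (d=-4) ⇒ AFLPR; edges |AFPR|=-2, |L|=-2
final tree: ((((A:37/6,R:-7/6):63/4,P:79/4):51/4,F:7):-2,L:-2)
total length: 225/4

A,R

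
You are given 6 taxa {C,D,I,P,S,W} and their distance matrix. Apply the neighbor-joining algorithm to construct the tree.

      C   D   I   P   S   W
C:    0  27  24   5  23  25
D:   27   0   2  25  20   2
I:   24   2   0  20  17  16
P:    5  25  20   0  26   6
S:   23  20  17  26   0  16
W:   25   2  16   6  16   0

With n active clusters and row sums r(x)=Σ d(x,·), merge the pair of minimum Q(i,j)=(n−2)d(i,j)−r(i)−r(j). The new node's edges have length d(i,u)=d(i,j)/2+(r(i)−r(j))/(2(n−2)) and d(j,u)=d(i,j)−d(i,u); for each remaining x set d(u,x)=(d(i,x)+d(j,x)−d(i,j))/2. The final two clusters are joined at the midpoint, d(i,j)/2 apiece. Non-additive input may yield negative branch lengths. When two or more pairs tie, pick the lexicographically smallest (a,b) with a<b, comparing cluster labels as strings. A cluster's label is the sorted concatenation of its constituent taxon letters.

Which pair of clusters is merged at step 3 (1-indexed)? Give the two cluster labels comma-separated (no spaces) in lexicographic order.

CP,S

1. join C+P (d=5, Q=-166) ⇒ CP; edges |C|=21/4, |P|=-1/4
  updated: d(CP,D)=47/2, d(CP,I)=39/2, d(CP,S)=22, d(CP,W)=13
2. join D+I (d=2, Q=-96) ⇒ DI; edges |D|=-1/6, |I|=13/6
  updated: d(CP,DI)=41/2, d(DI,S)=35/2, d(DI,W)=8
3. join CP+S (d=22, Q=-67) ⇒ CPS; edges |CP|=11, |S|=11
  updated: d(CPS,DI)=8, d(CPS,W)=7/2
4. join CPS+DI (d=8, Q=-39/2) ⇒ CDIPS; edges |CPS|=7/4, |DI|=25/4
  updated: d(CDIPS,W)=7/4
5. join CDIPS+W (d=7/4) ⇒ CDIPSW; edges |CDIPS|=7/8, |W|=7/8
final tree: ((((C:21/4,P:-1/4):11,S:11):7/4,(D:-1/6,I:13/6):25/4):7/8,W:7/8)
total length: 155/4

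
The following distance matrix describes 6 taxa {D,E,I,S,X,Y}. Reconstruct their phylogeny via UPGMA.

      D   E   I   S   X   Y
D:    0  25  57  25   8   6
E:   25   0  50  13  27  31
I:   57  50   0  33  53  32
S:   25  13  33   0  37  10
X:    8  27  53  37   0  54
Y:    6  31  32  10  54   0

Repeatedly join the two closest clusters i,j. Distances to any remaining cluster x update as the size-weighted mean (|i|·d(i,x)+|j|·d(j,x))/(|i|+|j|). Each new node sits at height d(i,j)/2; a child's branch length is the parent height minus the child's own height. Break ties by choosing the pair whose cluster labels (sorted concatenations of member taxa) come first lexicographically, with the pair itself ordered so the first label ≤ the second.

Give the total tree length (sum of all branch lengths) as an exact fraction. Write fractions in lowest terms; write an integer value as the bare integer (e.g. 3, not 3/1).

step 1: merge (D,Y) at d=6; branch lengths D→3, Y→3; new cluster DY
  updated: d(DY,E)=28, d(DY,I)=89/2, d(DY,S)=35/2, d(DY,X)=31
step 2: merge (E,S) at d=13; branch lengths E→13/2, S→13/2; new cluster ES
  updated: d(DY,ES)=91/4, d(ES,I)=83/2, d(ES,X)=32
step 3: merge (DY,ES) at d=91/4; branch lengths DY→67/8, ES→39/8; new cluster DESY
  updated: d(DESY,I)=43, d(DESY,X)=63/2
step 4: merge (DESY,X) at d=63/2; branch lengths DESY→35/8, X→63/4; new cluster DESXY
  updated: d(DESXY,I)=45
step 5: merge (DESXY,I) at d=45; branch lengths DESXY→27/4, I→45/2; new cluster DEISXY
final tree: ((((D:3,Y:3):67/8,(E:13/2,S:13/2):39/8):35/8,X:63/4):27/4,I:45/2)
total length: 653/8

653/8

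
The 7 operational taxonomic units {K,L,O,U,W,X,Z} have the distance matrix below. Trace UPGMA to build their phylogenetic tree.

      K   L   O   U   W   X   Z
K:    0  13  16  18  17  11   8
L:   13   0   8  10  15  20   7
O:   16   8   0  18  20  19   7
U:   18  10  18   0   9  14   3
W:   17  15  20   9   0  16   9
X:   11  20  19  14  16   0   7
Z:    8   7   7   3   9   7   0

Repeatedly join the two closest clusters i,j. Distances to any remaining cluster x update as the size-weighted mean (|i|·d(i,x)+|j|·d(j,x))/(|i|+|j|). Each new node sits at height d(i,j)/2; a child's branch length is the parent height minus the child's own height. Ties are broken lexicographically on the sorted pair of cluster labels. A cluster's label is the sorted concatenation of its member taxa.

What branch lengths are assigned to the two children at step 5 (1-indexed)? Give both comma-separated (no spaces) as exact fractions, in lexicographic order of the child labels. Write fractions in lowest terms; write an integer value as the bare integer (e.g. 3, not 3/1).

step 1: merge (U,Z) at d=3; branch lengths U→3/2, Z→3/2; new cluster UZ
  updated: d(K,UZ)=13, d(L,UZ)=17/2, d(O,UZ)=25/2, d(UZ,W)=9, d(UZ,X)=21/2
step 2: merge (L,O) at d=8; branch lengths L→4, O→4; new cluster LO
  updated: d(K,LO)=29/2, d(LO,UZ)=21/2, d(LO,W)=35/2, d(LO,X)=39/2
step 3: merge (UZ,W) at d=9; branch lengths UZ→3, W→9/2; new cluster UWZ
  updated: d(K,UWZ)=43/3, d(LO,UWZ)=77/6, d(UWZ,X)=37/3
step 4: merge (K,X) at d=11; branch lengths K→11/2, X→11/2; new cluster KX
  updated: d(KX,LO)=17, d(KX,UWZ)=40/3
step 5: merge (LO,UWZ) at d=77/6; branch lengths LO→29/12, UWZ→23/12; new cluster LOUWZ
  updated: d(KX,LOUWZ)=74/5
step 6: merge (KX,LOUWZ) at d=74/5; branch lengths KX→19/10, LOUWZ→59/60; new cluster KLOUWXZ
final tree: ((K:11/2,X:11/2):19/10,((L:4,O:4):29/12,((U:3/2,Z:3/2):3,W:9/2):23/12):59/60)
total length: 2203/60

29/12,23/12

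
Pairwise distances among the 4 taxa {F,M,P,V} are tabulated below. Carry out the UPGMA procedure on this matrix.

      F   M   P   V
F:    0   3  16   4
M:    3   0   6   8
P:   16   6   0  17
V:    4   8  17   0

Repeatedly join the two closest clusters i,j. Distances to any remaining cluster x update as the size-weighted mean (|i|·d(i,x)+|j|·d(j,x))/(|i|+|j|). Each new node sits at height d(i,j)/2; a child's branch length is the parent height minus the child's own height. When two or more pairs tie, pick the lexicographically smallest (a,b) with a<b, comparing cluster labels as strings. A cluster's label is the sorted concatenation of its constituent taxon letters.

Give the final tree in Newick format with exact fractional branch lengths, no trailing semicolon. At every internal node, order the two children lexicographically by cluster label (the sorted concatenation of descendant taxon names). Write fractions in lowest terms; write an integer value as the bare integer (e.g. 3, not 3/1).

(((F:3/2,M:3/2):3/2,V:3):7/2,P:13/2)

iteration 1: select F,M (d=3); attach at lengths (3/2, 3/2); label the merged cluster FM
  updated: d(FM,P)=11, d(FM,V)=6
iteration 2: select FM,V (d=6); attach at lengths (3/2, 3); label the merged cluster FMV
  updated: d(FMV,P)=13
iteration 3: select FMV,P (d=13); attach at lengths (7/2, 13/2); label the merged cluster FMPV
final tree: (((F:3/2,M:3/2):3/2,V:3):7/2,P:13/2)
total length: 35/2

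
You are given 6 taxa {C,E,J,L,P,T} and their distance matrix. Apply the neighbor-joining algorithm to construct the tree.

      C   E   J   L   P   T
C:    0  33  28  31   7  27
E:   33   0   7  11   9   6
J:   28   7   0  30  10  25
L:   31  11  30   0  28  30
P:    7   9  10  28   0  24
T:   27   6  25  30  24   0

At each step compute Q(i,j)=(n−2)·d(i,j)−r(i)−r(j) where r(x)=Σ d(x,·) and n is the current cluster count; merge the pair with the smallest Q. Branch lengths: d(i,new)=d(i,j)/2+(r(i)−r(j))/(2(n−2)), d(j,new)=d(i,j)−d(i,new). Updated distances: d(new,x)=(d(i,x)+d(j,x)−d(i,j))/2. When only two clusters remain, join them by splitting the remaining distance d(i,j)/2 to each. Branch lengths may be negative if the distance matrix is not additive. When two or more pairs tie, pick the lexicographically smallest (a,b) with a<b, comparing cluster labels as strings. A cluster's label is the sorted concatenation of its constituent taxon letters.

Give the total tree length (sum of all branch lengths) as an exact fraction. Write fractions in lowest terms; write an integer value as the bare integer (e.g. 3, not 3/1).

815/16

step 1: merge (C,P) at d=7, Q=-176; branch lengths C→19/2, P→-5/2; new cluster CP
  updated: d(CP,E)=35/2, d(CP,J)=31/2, d(CP,L)=26, d(CP,T)=22
step 2: merge (CP,J) at d=31/2, Q=-112; branch lengths CP→25/3, J→43/6; new cluster CJP
  updated: d(CJP,E)=9/2, d(CJP,L)=81/4, d(CJP,T)=63/4
step 3: merge (CJP,L) at d=81/4, Q=-245/4; branch lengths CJP→79/16, L→245/16; new cluster CJLP
  updated: d(CJLP,E)=-19/8, d(CJLP,T)=51/4
step 4: merge (CJLP,E) at d=-19/8, Q=-131/8; branch lengths CJLP→35/16, E→-73/16; new cluster CEJLP
  updated: d(CEJLP,T)=169/16
step 5: merge (CEJLP,T) at d=169/16; branch lengths CEJLP→169/32, T→169/32; new cluster CEJLPT
final tree: (((((C:19/2,P:-5/2):25/3,J:43/6):79/16,L:245/16):35/16,E:-73/16):169/32,T:169/32)
total length: 815/16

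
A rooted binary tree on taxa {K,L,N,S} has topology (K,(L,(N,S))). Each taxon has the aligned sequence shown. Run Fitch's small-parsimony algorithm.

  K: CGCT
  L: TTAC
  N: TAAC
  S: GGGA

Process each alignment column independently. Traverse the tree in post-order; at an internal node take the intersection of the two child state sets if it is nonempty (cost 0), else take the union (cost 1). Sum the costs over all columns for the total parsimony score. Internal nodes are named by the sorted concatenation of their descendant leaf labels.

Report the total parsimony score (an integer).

8

[col 0] NS: children N:{T}, S:{G} ∪→ {G,T}; cost 1
[col 0] LNS: children L:{T}, NS:{G,T} ∩→ {T}; cost 0
[col 0] KLNS: children K:{C}, LNS:{T} ∪→ {C,T}; cost 1
[col 1] NS: children N:{A}, S:{G} ∪→ {A,G}; cost 1
[col 1] LNS: children L:{T}, NS:{A,G} ∪→ {A,G,T}; cost 1
[col 1] KLNS: children K:{G}, LNS:{A,G,T} ∩→ {G}; cost 0
[col 2] NS: children N:{A}, S:{G} ∪→ {A,G}; cost 1
[col 2] LNS: children L:{A}, NS:{A,G} ∩→ {A}; cost 0
[col 2] KLNS: children K:{C}, LNS:{A} ∪→ {A,C}; cost 1
[col 3] NS: children N:{C}, S:{A} ∪→ {A,C}; cost 1
[col 3] LNS: children L:{C}, NS:{A,C} ∩→ {C}; cost 0
[col 3] KLNS: children K:{T}, LNS:{C} ∪→ {C,T}; cost 1
per-site changes: [2, 2, 2, 2]; total = 8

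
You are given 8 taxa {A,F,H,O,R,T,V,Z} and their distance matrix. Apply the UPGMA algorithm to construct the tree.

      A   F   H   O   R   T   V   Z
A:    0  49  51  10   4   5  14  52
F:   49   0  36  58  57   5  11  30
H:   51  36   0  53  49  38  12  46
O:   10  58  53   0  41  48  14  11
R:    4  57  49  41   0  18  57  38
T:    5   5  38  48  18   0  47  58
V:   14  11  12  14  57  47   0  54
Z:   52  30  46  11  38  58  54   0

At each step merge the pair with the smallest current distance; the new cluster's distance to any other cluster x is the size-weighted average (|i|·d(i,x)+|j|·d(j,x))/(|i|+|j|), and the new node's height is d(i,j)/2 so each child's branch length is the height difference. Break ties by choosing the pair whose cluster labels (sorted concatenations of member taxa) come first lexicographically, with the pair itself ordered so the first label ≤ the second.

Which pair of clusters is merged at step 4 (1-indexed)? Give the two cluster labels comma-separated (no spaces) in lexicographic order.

1. join A+R (d=4) ⇒ AR; edges |A|=2, |R|=2
  updated: d(AR,F)=53, d(AR,H)=50, d(AR,O)=51/2, d(AR,T)=23/2, d(AR,V)=71/2, d(AR,Z)=45
2. join F+T (d=5) ⇒ FT; edges |F|=5/2, |T|=5/2
  updated: d(AR,FT)=129/4, d(FT,H)=37, d(FT,O)=53, d(FT,V)=29, d(FT,Z)=44
3. join O+Z (d=11) ⇒ OZ; edges |O|=11/2, |Z|=11/2
  updated: d(AR,OZ)=141/4, d(FT,OZ)=97/2, d(H,OZ)=99/2, d(OZ,V)=34
4. join H+V (d=12) ⇒ HV; edges |H|=6, |V|=6
  updated: d(AR,HV)=171/4, d(FT,HV)=33, d(HV,OZ)=167/4
5. join AR+FT (d=129/4) ⇒ AFRT; edges |AR|=113/8, |FT|=109/8
  updated: d(AFRT,HV)=303/8, d(AFRT,OZ)=335/8
6. join AFRT+HV (d=303/8) ⇒ AFHRTV; edges |AFRT|=45/16, |HV|=207/16
  updated: d(AFHRTV,OZ)=251/6
7. join AFHRTV+OZ (d=251/6) ⇒ AFHORTVZ; edges |AFHRTV|=95/48, |OZ|=185/12
final tree: ((((A:2,R:2):113/8,(F:5/2,T:5/2):109/8):45/16,(H:6,V:6):207/16):95/48,(O:11/2,Z:11/2):185/12)
total length: 4459/48

H,V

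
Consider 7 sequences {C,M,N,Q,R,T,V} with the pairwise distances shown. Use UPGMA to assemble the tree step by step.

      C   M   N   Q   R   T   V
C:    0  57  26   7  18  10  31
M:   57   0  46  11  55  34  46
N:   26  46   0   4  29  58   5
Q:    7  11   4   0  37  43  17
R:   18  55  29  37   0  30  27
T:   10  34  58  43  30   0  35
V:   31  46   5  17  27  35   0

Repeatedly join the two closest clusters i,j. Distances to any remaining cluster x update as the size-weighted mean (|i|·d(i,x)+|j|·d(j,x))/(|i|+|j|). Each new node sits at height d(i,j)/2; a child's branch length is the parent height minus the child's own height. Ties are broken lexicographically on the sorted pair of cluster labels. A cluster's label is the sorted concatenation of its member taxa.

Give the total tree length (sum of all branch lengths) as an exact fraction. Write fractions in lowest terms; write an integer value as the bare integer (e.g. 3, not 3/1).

1481/18

1. join N+Q (d=4) ⇒ NQ; edges |N|=2, |Q|=2
  updated: d(C,NQ)=33/2, d(M,NQ)=57/2, d(NQ,R)=33, d(NQ,T)=101/2, d(NQ,V)=11
2. join C+T (d=10) ⇒ CT; edges |C|=5, |T|=5
  updated: d(CT,M)=91/2, d(CT,NQ)=67/2, d(CT,R)=24, d(CT,V)=33
3. join NQ+V (d=11) ⇒ NQV; edges |NQ|=7/2, |V|=11/2
  updated: d(CT,NQV)=100/3, d(M,NQV)=103/3, d(NQV,R)=31
4. join CT+R (d=24) ⇒ CRT; edges |CT|=7, |R|=12
  updated: d(CRT,M)=146/3, d(CRT,NQV)=293/9
5. join CRT+NQV (d=293/9) ⇒ CNQRTV; edges |CRT|=77/18, |NQV|=97/9
  updated: d(CNQRTV,M)=83/2
6. join CNQRTV+M (d=83/2) ⇒ CMNQRTV; edges |CNQRTV|=161/36, |M|=83/4
final tree: ((((C:5,T:5):7,R:12):77/18,((N:2,Q:2):7/2,V:11/2):97/9):161/36,M:83/4)
total length: 1481/18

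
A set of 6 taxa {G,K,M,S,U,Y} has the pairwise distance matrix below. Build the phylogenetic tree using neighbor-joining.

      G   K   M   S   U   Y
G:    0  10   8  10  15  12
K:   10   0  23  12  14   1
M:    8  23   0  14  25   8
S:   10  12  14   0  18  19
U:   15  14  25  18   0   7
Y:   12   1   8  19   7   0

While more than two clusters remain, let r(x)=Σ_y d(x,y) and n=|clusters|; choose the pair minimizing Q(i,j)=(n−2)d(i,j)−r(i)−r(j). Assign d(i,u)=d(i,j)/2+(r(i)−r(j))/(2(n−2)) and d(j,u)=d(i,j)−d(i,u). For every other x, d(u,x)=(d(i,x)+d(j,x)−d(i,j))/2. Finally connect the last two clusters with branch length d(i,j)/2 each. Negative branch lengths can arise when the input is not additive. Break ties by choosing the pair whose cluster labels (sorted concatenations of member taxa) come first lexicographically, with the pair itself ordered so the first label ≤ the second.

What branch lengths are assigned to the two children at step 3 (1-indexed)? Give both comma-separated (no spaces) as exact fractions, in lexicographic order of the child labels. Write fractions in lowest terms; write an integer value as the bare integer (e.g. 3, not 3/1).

19/16,109/16

1. join K+Y (d=1, Q=-103) ⇒ KY; edges |K|=17/8, |Y|=-9/8
  updated: d(G,KY)=21/2, d(KY,M)=15, d(KY,S)=15, d(KY,U)=10
2. join KY+U (d=10, Q=-177/2) ⇒ KUY; edges |KY|=25/12, |U|=95/12
  updated: d(G,KUY)=31/4, d(KUY,M)=15, d(KUY,S)=23/2
3. join G+M (d=8, Q=-187/4) ⇒ GM; edges |G|=19/16, |M|=109/16
  updated: d(GM,KUY)=59/8, d(GM,S)=8
4. join GM+KUY (d=59/8, Q=-215/8) ⇒ GKMUY; edges |GM|=31/16, |KUY|=87/16
  updated: d(GKMUY,S)=97/16
5. join GKMUY+S (d=97/16) ⇒ GKMSUY; edges |GKMUY|=97/32, |S|=97/32
final tree: (((G:19/16,M:109/16):31/16,((K:17/8,Y:-9/8):25/12,U:95/12):87/16):97/32,S:97/32)
total length: 519/16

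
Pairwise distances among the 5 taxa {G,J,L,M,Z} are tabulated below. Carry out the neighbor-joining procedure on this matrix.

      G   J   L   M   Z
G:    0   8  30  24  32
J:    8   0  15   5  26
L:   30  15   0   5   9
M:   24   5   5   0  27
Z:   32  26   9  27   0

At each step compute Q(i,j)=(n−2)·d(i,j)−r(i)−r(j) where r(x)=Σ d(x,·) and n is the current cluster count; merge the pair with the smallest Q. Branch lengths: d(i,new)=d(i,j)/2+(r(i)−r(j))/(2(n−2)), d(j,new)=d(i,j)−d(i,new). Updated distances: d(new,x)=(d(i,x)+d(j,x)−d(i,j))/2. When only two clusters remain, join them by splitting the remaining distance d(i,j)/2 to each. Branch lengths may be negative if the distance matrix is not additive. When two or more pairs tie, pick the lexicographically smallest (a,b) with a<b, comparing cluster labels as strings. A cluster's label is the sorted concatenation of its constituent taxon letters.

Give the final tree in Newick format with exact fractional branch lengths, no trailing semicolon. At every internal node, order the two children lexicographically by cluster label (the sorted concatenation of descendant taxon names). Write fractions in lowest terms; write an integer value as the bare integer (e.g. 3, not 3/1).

(((G:91/8,J:-27/8):65/8,(L:-4/3,Z:31/3):73/8):19/16,M:19/16)

iteration 1: select L,Z (d=9, Q=-126); attach at lengths (-4/3, 31/3); label the merged cluster LZ
  updated: d(G,LZ)=53/2, d(J,LZ)=16, d(LZ,M)=23/2
iteration 2: select G,J (d=8, Q=-143/2); attach at lengths (91/8, -27/8); label the merged cluster GJ
  updated: d(GJ,LZ)=69/4, d(GJ,M)=21/2
iteration 3: select GJ,LZ (d=69/4, Q=-157/4); attach at lengths (65/8, 73/8); label the merged cluster GJLZ
  updated: d(GJLZ,M)=19/8
iteration 4: select GJLZ,M (d=19/8); attach at lengths (19/16, 19/16); label the merged cluster GJLMZ
final tree: (((G:91/8,J:-27/8):65/8,(L:-4/3,Z:31/3):73/8):19/16,M:19/16)
total length: 293/8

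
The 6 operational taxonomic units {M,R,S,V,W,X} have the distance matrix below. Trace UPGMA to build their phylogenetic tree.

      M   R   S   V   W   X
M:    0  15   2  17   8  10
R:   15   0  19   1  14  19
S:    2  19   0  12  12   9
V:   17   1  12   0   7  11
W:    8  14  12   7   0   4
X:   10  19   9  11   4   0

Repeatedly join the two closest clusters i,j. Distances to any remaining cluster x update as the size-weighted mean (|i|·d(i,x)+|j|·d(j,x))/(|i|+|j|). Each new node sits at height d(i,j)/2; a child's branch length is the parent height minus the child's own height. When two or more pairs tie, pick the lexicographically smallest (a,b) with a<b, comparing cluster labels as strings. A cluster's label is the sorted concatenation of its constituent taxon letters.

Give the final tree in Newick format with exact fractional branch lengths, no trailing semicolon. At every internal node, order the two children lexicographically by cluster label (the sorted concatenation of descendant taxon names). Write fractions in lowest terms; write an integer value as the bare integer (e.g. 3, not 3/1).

(((M:1,S:1):31/8,(W:2,X:2):23/8):9/4,(R:1/2,V:1/2):53/8)

iteration 1: select R,V (d=1); attach at lengths (1/2, 1/2); label the merged cluster RV
  updated: d(M,RV)=16, d(RV,S)=31/2, d(RV,W)=21/2, d(RV,X)=15
iteration 2: select M,S (d=2); attach at lengths (1, 1); label the merged cluster MS
  updated: d(MS,RV)=63/4, d(MS,W)=10, d(MS,X)=19/2
iteration 3: select W,X (d=4); attach at lengths (2, 2); label the merged cluster WX
  updated: d(MS,WX)=39/4, d(RV,WX)=51/4
iteration 4: select MS,WX (d=39/4); attach at lengths (31/8, 23/8); label the merged cluster MSWX
  updated: d(MSWX,RV)=57/4
iteration 5: select MSWX,RV (d=57/4); attach at lengths (9/4, 53/8); label the merged cluster MRSVWX
final tree: (((M:1,S:1):31/8,(W:2,X:2):23/8):9/4,(R:1/2,V:1/2):53/8)
total length: 181/8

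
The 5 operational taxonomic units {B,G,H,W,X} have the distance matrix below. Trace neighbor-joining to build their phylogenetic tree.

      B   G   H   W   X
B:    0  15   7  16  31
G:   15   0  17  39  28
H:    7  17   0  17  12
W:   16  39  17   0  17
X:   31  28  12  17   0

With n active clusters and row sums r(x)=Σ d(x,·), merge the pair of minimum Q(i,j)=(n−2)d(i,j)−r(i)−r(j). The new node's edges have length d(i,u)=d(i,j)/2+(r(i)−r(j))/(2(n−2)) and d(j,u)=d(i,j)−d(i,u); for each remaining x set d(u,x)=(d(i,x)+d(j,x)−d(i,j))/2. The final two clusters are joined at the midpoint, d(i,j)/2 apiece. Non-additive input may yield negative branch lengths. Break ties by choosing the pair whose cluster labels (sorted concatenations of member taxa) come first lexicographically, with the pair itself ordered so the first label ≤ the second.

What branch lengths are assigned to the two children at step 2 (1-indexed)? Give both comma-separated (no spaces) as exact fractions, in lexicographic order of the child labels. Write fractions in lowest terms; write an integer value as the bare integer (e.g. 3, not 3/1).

iteration 1: select W,X (d=17, Q=-126); attach at lengths (26/3, 25/3); label the merged cluster WX
  updated: d(B,WX)=15, d(G,WX)=25, d(H,WX)=6
iteration 2: select B,G (d=15, Q=-64); attach at lengths (5/2, 25/2); label the merged cluster BG
  updated: d(BG,H)=9/2, d(BG,WX)=25/2
iteration 3: select BG,H (d=9/2, Q=-23); attach at lengths (11/2, -1); label the merged cluster BGH
  updated: d(BGH,WX)=7
iteration 4: select BGH,WX (d=7); attach at lengths (7/2, 7/2); label the merged cluster BGHWX
final tree: (((B:5/2,G:25/2):11/2,H:-1):7/2,(W:26/3,X:25/3):7/2)
total length: 87/2

5/2,25/2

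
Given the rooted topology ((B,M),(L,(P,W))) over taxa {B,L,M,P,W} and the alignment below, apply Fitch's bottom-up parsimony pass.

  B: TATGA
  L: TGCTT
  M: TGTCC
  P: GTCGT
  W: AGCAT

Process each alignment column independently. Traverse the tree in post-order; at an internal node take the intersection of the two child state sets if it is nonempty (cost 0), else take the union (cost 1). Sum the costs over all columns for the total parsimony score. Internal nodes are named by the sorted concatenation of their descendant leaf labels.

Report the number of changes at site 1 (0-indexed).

site 0, node BM: B={T} ∩ M={T} → {T} (+0)
site 0, node PW: P={G} ∪ W={A} → {A,G} (+1)
site 0, node LPW: L={T} ∪ PW={A,G} → {A,G,T} (+1)
site 0, node BLMPW: BM={T} ∩ LPW={A,G,T} → {T} (+0)
site 1, node BM: B={A} ∪ M={G} → {A,G} (+1)
site 1, node PW: P={T} ∪ W={G} → {G,T} (+1)
site 1, node LPW: L={G} ∩ PW={G,T} → {G} (+0)
site 1, node BLMPW: BM={A,G} ∩ LPW={G} → {G} (+0)
site 2, node BM: B={T} ∩ M={T} → {T} (+0)
site 2, node PW: P={C} ∩ W={C} → {C} (+0)
site 2, node LPW: L={C} ∩ PW={C} → {C} (+0)
site 2, node BLMPW: BM={T} ∪ LPW={C} → {C,T} (+1)
site 3, node BM: B={G} ∪ M={C} → {C,G} (+1)
site 3, node PW: P={G} ∪ W={A} → {A,G} (+1)
site 3, node LPW: L={T} ∪ PW={A,G} → {A,G,T} (+1)
site 3, node BLMPW: BM={C,G} ∩ LPW={A,G,T} → {G} (+0)
site 4, node BM: B={A} ∪ M={C} → {A,C} (+1)
site 4, node PW: P={T} ∩ W={T} → {T} (+0)
site 4, node LPW: L={T} ∩ PW={T} → {T} (+0)
site 4, node BLMPW: BM={A,C} ∪ LPW={T} → {A,C,T} (+1)
per-site changes: [2, 2, 1, 3, 2]; total = 10

2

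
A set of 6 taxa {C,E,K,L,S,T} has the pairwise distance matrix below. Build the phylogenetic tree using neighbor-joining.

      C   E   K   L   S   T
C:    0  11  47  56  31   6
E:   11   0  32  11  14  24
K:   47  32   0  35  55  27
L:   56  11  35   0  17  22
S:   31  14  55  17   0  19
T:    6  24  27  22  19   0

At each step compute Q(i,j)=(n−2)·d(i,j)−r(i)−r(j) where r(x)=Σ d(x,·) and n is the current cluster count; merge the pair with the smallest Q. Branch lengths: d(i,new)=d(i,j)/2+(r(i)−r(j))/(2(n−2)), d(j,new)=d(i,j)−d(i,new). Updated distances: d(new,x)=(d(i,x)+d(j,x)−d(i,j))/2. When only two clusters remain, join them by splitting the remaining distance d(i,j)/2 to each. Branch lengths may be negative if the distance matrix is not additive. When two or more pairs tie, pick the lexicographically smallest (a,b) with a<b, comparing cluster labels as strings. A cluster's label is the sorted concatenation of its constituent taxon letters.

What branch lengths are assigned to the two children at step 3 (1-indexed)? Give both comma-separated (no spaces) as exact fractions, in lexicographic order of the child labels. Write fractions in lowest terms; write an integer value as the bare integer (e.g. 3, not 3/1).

iteration 1: select C,T (d=6, Q=-225); attach at lengths (77/8, -29/8); label the merged cluster CT
  updated: d(CT,E)=29/2, d(CT,K)=34, d(CT,L)=36, d(CT,S)=22
iteration 2: select CT,K (d=34, Q=-321/2); attach at lengths (35/4, 101/4); label the merged cluster CKT
  updated: d(CKT,E)=25/4, d(CKT,L)=37/2, d(CKT,S)=43/2
iteration 3: select CKT,E (d=25/4, Q=-65); attach at lengths (55/8, -5/8); label the merged cluster CEKT
  updated: d(CEKT,L)=93/8, d(CEKT,S)=117/8
iteration 4: select CEKT,L (d=93/8, Q=-173/4); attach at lengths (37/8, 7); label the merged cluster CEKLT
  updated: d(CEKLT,S)=10
iteration 5: select CEKLT,S (d=10); attach at lengths (5, 5); label the merged cluster CEKLST
final tree: (((((C:77/8,T:-29/8):35/4,K:101/4):55/8,E:-5/8):37/8,L:7):5,S:5)
total length: 543/8

55/8,-5/8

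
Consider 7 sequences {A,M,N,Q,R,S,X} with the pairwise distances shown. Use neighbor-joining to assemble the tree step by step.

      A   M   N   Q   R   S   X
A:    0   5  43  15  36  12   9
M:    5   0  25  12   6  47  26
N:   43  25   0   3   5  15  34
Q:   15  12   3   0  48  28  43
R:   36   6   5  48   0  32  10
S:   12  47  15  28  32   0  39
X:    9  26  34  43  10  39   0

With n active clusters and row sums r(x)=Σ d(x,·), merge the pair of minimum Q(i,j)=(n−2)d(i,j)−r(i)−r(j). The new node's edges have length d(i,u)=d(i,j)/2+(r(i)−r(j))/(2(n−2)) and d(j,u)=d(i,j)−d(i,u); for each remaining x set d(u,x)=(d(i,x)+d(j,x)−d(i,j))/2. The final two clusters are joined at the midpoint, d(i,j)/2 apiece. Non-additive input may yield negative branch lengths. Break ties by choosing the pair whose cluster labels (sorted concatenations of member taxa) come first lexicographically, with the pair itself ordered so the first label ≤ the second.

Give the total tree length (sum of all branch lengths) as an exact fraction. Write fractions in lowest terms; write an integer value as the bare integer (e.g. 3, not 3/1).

iteration 1: select N,Q (d=3, Q=-259); attach at lengths (-9/10, 39/10); label the merged cluster NQ
  updated: d(A,NQ)=55/2, d(M,NQ)=17, d(NQ,R)=25, d(NQ,S)=20, d(NQ,X)=37
iteration 2: select NQ,S (d=20, Q=-393/2); attach at lengths (113/16, 207/16); label the merged cluster NQS
  updated: d(A,NQS)=39/4, d(M,NQS)=22, d(NQS,R)=37/2, d(NQS,X)=28
iteration 3: select R,X (d=10, Q=-227/2); attach at lengths (55/12, 65/12); label the merged cluster RX
  updated: d(A,RX)=35/2, d(M,RX)=11, d(NQS,RX)=73/4
iteration 4: select A,NQS (d=39/4, Q=-251/4); attach at lengths (7/16, 149/16); label the merged cluster ANQS
  updated: d(ANQS,M)=69/8, d(ANQS,RX)=13
iteration 5: select ANQS,M (d=69/8, Q=-261/8); attach at lengths (85/16, 53/16); label the merged cluster AMNQS
  updated: d(AMNQS,RX)=123/16
iteration 6: select AMNQS,RX (d=123/16); attach at lengths (123/32, 123/32); label the merged cluster AMNQRSX
final tree: (((A:7/16,((N:-9/10,Q:39/10):113/16,S:207/16):149/16):85/16,M:53/16):123/32,(R:55/12,X:65/12):123/32)
total length: 945/16

945/16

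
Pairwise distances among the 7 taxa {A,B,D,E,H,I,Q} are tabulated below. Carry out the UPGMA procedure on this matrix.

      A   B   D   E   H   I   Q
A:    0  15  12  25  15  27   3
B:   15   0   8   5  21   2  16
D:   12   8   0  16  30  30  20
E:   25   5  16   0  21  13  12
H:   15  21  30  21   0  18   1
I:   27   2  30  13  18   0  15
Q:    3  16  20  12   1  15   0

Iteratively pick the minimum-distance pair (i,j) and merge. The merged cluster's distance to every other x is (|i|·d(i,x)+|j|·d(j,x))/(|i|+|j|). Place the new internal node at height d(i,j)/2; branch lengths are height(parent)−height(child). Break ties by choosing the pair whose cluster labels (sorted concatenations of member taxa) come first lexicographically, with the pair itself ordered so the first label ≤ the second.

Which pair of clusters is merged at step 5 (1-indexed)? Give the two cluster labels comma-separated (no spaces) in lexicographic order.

BEI,D

step 1: merge (H,Q) at d=1; branch lengths H→1/2, Q→1/2; new cluster HQ
  updated: d(A,HQ)=9, d(B,HQ)=37/2, d(D,HQ)=25, d(E,HQ)=33/2, d(HQ,I)=33/2
step 2: merge (B,I) at d=2; branch lengths B→1, I→1; new cluster BI
  updated: d(A,BI)=21, d(BI,D)=19, d(BI,E)=9, d(BI,HQ)=35/2
step 3: merge (A,HQ) at d=9; branch lengths A→9/2, HQ→4; new cluster AHQ
  updated: d(AHQ,BI)=56/3, d(AHQ,D)=62/3, d(AHQ,E)=58/3
step 4: merge (BI,E) at d=9; branch lengths BI→7/2, E→9/2; new cluster BEI
  updated: d(AHQ,BEI)=170/9, d(BEI,D)=18
step 5: merge (BEI,D) at d=18; branch lengths BEI→9/2, D→9; new cluster BDEI
  updated: d(AHQ,BDEI)=58/3
step 6: merge (AHQ,BDEI) at d=58/3; branch lengths AHQ→31/6, BDEI→2/3; new cluster ABDEHIQ
final tree: ((A:9/2,(H:1/2,Q:1/2):4):31/6,(((B:1,I:1):7/2,E:9/2):9/2,D:9):2/3)
total length: 233/6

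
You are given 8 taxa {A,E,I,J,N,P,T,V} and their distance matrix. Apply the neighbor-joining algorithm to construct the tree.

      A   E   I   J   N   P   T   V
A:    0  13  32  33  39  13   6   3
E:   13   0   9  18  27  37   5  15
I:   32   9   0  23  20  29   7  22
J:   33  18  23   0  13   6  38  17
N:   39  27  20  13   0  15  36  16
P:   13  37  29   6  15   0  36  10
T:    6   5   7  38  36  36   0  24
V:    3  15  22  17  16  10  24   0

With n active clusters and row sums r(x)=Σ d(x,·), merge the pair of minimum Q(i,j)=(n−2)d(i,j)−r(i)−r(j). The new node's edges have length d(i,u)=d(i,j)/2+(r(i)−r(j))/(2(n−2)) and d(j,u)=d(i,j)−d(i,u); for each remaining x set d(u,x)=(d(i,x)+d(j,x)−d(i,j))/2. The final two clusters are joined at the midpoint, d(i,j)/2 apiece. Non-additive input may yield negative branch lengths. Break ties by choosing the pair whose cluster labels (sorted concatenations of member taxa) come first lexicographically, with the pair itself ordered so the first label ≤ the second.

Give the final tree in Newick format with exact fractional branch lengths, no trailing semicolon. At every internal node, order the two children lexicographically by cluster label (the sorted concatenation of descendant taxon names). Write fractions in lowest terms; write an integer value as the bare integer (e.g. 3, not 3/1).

iteration 1: select J,P (d=6, Q=-258); attach at lengths (19/6, 17/6); label the merged cluster JP
  updated: d(A,JP)=20, d(E,JP)=49/2, d(I,JP)=23, d(JP,N)=11, d(JP,T)=34, d(JP,V)=21/2
iteration 2: select JP,N (d=11, Q=-217); attach at lengths (29/10, 81/10); label the merged cluster JNP
  updated: d(A,JNP)=24, d(E,JNP)=81/4, d(I,JNP)=16, d(JNP,T)=59/2, d(JNP,V)=31/4
iteration 3: select JNP,V (d=31/4, Q=-553/4); attach at lengths (227/32, 21/32); label the merged cluster JNPV
  updated: d(A,JNPV)=77/8, d(E,JNPV)=55/4, d(I,JNPV)=121/8, d(JNPV,T)=183/8
iteration 4: select A,JNPV (d=77/8, Q=-745/8); attach at lengths (75/16, 79/16); label the merged cluster AJNPV
  updated: d(AJNPV,E)=137/16, d(AJNPV,I)=75/4, d(AJNPV,T)=77/8
iteration 5: select AJNPV,E (d=137/16, Q=-339/8); attach at lengths (63/8, 11/16); label the merged cluster AEJNPV
  updated: d(AEJNPV,I)=307/32, d(AEJNPV,T)=97/32
iteration 6: select AEJNPV,I (d=307/32, Q=-157/8); attach at lengths (45/16, 217/32); label the merged cluster AEIJNPV
  updated: d(AEIJNPV,T)=7/32
iteration 7: select AEIJNPV,T (d=7/32); attach at lengths (7/64, 7/64); label the merged cluster AEIJNPTV
final tree: ((((A:75/16,(((J:19/6,P:17/6):29/10,N:81/10):227/32,V:21/32):79/16):63/8,E:11/16):45/16,I:217/32):7/64,T:7/64)
total length: 211/4

((((A:75/16,(((J:19/6,P:17/6):29/10,N:81/10):227/32,V:21/32):79/16):63/8,E:11/16):45/16,I:217/32):7/64,T:7/64)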